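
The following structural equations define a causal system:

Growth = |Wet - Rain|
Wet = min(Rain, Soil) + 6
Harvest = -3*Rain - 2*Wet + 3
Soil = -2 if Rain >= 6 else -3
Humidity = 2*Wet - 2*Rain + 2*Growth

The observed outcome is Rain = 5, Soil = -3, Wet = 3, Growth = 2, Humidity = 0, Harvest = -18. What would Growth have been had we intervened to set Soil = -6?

Under do(Soil=-6), the mechanism Soil = -2 if Rain >= 6 else -3 is discarded; Soil is fixed at -6.
Wet = min(Rain, Soil) + 6  [with Rain=5, Soil=-6]  = 0
Growth = |Wet - Rain|  [with Wet=0, Rain=5]  = 5

5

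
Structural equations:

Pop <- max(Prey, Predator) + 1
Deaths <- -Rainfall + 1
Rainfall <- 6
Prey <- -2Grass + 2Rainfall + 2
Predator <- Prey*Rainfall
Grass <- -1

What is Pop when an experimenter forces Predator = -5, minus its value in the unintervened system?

-80

Under do(Predator=-5), the mechanism Predator <- Prey*Rainfall is discarded; Predator is fixed at -5.
Prey = -2Grass + 2Rainfall + 2  [with Grass=-1, Rainfall=6]  = 16
Pop = max(Prey, Predator) + 1  [with Prey=16, Predator=-5]  = 17
Without intervention: Prey = -2Grass + 2Rainfall + 2  [with Grass=-1, Rainfall=6]  = 16; Predator = Prey*Rainfall  [with Prey=16, Rainfall=6]  = 96; Pop = max(Prey, Predator) + 1  [with Prey=16, Predator=96]  = 97.
Change = 17 − 97 = -80.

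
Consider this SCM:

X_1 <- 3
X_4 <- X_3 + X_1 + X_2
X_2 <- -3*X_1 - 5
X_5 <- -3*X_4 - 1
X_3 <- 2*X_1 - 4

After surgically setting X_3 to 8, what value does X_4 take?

The intervention breaks the incoming arrows to X_3: X_3 <- 2*X_1 - 4 no longer applies, and X_3 = 8.
X_2 = -3*X_1 - 5  [with X_1=3]  = -14
X_4 = X_3 + X_1 + X_2  [with X_3=8, X_1=3, X_2=-14]  = -3

-3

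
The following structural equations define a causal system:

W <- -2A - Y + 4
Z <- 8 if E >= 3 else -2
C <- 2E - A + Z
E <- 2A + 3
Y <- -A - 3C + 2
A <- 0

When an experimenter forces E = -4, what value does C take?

-10

Under do(E=-4), the mechanism E <- 2A + 3 is discarded; E is fixed at -4.
Z = 8 if E >= 3 else -2  [with E=-4]  = -2
C = 2E - A + Z  [with E=-4, A=0, Z=-2]  = -10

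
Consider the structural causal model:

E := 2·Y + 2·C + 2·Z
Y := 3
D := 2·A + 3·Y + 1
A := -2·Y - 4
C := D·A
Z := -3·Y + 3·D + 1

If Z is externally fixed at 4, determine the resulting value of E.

214

Under do(Z=4), the mechanism Z := -3·Y + 3·D + 1 is discarded; Z is fixed at 4.
A = -2·Y - 4  [with Y=3]  = -10
D = 2·A + 3·Y + 1  [with A=-10, Y=3]  = -10
C = D·A  [with D=-10, A=-10]  = 100
E = 2·Y + 2·C + 2·Z  [with Y=3, C=100, Z=4]  = 214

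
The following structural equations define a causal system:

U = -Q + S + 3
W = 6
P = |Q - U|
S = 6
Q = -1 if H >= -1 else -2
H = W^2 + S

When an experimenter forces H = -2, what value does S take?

Under do(H=-2), the mechanism H = W^2 + S is discarded; H is fixed at -2.
S is not downstream of the intervention, so its value is determined by the original equations.

6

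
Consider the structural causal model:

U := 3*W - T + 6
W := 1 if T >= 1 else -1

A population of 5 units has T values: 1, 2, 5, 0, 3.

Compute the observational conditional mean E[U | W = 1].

E[U|W=1] averages over only the 4 units with W=1 (T = 1, 2, 5, 3): U = 8, 7, 4, 6, mean 6.25.

6.25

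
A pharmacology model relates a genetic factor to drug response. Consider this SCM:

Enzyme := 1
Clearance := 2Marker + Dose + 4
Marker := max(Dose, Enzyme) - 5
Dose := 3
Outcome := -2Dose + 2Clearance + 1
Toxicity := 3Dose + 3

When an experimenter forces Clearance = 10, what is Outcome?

The intervention breaks the incoming arrows to Clearance: Clearance := 2Marker + Dose + 4 no longer applies, and Clearance = 10.
Outcome = -2Dose + 2Clearance + 1  [with Dose=3, Clearance=10]  = 15

15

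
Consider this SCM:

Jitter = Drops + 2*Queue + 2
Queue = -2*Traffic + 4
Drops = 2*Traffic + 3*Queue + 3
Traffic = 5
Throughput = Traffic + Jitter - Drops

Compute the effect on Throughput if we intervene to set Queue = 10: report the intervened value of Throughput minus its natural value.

do(Queue=10) replaces the equation Queue = -2*Traffic + 4 with the constant Queue = 10.
Drops = 2*Traffic + 3*Queue + 3  [with Traffic=5, Queue=10]  = 43
Jitter = Drops + 2*Queue + 2  [with Drops=43, Queue=10]  = 65
Throughput = Traffic + Jitter - Drops  [with Traffic=5, Jitter=65, Drops=43]  = 27
Without intervention: Queue = -2*Traffic + 4  [with Traffic=5]  = -6; Drops = 2*Traffic + 3*Queue + 3  [with Traffic=5, Queue=-6]  = -5; Jitter = Drops + 2*Queue + 2  [with Drops=-5, Queue=-6]  = -15; Throughput = Traffic + Jitter - Drops  [with Traffic=5, Jitter=-15, Drops=-5]  = -5.
Change = 27 − (-5) = 32.

32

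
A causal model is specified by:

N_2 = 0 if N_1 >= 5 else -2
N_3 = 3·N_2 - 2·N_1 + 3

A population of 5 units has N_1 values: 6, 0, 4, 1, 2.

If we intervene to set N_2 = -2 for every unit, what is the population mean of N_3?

-8.2

The intervention sets N_2=-2 in all 5 units regardless of N_1. Recomputing N_3 per unit gives -15, -3, -11, -5, -7; average -8.2.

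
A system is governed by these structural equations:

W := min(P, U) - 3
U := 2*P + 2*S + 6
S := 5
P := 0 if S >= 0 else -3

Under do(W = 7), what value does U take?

16

Under do(W=7), the mechanism W := min(P, U) - 3 is discarded; W is fixed at 7.
Since U is not a descendant of the intervened variable, it is unaffected.
P = 0 if S >= 0 else -3  [with S=5]  = 0
U = 2*P + 2*S + 6  [with P=0, S=5]  = 16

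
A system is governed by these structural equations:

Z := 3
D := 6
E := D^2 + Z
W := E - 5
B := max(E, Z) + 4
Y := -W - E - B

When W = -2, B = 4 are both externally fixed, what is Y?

-41

The joint intervention fixes W = -2, B = 4, removing each variable's own equation.
E = D^2 + Z  [with D=6, Z=3]  = 39
Y = -W - E - B  [with W=-2, E=39, B=4]  = -41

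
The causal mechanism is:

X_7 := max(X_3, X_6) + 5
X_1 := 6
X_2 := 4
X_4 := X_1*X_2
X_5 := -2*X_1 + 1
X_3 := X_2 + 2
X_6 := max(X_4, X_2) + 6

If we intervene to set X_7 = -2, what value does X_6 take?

30

Intervening sets X_7 = -2 and removes its equation (X_7 := max(X_3, X_6) + 5).
Since X_6 is not a descendant of the intervened variable, it is unaffected.
X_4 = X_1*X_2  [with X_1=6, X_2=4]  = 24
X_6 = max(X_4, X_2) + 6  [with X_4=24, X_2=4]  = 30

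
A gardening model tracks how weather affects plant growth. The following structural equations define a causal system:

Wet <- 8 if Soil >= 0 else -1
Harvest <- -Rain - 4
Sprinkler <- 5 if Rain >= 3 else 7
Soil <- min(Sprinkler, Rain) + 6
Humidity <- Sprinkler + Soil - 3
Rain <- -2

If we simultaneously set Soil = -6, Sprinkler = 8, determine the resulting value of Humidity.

Setting Soil = -6, Sprinkler = 8 by intervention discards those variables' equations.
Humidity = Sprinkler + Soil - 3  [with Sprinkler=8, Soil=-6]  = -1

-1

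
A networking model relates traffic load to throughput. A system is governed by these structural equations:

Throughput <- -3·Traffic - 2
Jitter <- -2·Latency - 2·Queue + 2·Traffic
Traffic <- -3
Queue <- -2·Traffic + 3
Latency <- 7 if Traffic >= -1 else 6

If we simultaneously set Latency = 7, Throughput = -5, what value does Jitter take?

-38

The joint intervention fixes Latency = 7, Throughput = -5, removing each variable's own equation.
Queue = -2·Traffic + 3  [with Traffic=-3]  = 9
Jitter = -2·Latency - 2·Queue + 2·Traffic  [with Latency=7, Queue=9, Traffic=-3]  = -38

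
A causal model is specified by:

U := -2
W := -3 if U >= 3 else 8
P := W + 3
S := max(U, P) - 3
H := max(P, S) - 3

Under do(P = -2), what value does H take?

do(P=-2) replaces the equation P := W + 3 with the constant P = -2.
S = max(U, P) - 3  [with U=-2, P=-2]  = -5
H = max(P, S) - 3  [with P=-2, S=-5]  = -5

-5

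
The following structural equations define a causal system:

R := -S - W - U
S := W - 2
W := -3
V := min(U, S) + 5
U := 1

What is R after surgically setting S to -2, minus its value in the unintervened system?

do(S=-2) replaces the equation S := W - 2 with the constant S = -2.
R = -S - W - U  [with S=-2, W=-3, U=1]  = 4
Without intervention: S = W - 2  [with W=-3]  = -5; R = -S - W - U  [with S=-5, W=-3, U=1]  = 7.
Change = 4 − 7 = -3.

-3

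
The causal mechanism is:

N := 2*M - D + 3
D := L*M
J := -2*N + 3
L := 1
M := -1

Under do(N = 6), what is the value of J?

-9

Intervening sets N = 6 and removes its equation (N := 2*M - D + 3).
J = -2*N + 3  [with N=6]  = -9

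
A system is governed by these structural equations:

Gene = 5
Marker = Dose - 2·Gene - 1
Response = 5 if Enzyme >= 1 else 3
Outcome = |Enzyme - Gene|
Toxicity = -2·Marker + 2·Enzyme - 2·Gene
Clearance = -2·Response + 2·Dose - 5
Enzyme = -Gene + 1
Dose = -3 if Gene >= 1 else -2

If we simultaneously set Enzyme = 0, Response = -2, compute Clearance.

Under do(Enzyme = 0, Response = -2), each intervened variable's structural equation is replaced by its fixed value.
Dose = -3 if Gene >= 1 else -2  [with Gene=5]  = -3
Clearance = -2·Response + 2·Dose - 5  [with Response=-2, Dose=-3]  = -7

-7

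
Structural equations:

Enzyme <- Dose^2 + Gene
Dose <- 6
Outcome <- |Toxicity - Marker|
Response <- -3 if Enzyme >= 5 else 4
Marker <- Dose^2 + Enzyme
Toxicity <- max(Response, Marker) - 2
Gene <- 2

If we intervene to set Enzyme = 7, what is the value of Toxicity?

The intervention breaks the incoming arrows to Enzyme: Enzyme <- Dose^2 + Gene no longer applies, and Enzyme = 7.
Marker = Dose^2 + Enzyme  [with Dose=6, Enzyme=7]  = 43
Response = -3 if Enzyme >= 5 else 4  [with Enzyme=7]  = -3
Toxicity = max(Response, Marker) - 2  [with Response=-3, Marker=43]  = 41

41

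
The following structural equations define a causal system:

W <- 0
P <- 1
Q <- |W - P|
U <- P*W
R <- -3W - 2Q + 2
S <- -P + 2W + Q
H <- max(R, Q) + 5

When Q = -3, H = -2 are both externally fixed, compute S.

-4

Under do(Q = -3, H = -2), each intervened variable's structural equation is replaced by its fixed value.
S = -P + 2W + Q  [with P=1, W=0, Q=-3]  = -4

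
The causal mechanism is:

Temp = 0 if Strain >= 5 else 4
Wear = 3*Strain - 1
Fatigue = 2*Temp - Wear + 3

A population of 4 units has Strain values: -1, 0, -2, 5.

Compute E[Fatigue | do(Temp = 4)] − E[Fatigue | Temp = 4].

do(Temp=4) breaks Temp's dependence on Strain. With Temp=4 fixed, Fatigue across the units is 15, 12, 18, -3, mean 10.5.
Observing Temp=4 restricts to units where Temp's equation naturally yields 4: Strain ∈ {-1, 0, -2}. In that subpopulation Fatigue = 15, 12, 18, mean 15.
Difference = 10.5 − 15 = -4.5.

-4.5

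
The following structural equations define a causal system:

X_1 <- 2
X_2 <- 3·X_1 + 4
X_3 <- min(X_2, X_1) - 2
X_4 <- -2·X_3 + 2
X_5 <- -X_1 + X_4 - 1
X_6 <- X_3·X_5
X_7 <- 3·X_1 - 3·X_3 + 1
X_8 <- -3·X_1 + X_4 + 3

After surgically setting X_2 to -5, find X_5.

do(X_2=-5) replaces the equation X_2 <- 3·X_1 + 4 with the constant X_2 = -5.
X_3 = min(X_2, X_1) - 2  [with X_2=-5, X_1=2]  = -7
X_4 = -2·X_3 + 2  [with X_3=-7]  = 16
X_5 = -X_1 + X_4 - 1  [with X_1=2, X_4=16]  = 13

13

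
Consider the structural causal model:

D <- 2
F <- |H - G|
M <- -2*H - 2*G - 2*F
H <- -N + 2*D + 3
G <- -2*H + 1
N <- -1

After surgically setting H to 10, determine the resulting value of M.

The intervention breaks the incoming arrows to H: H <- -N + 2*D + 3 no longer applies, and H = 10.
G = -2*H + 1  [with H=10]  = -19
F = |H - G|  [with H=10, G=-19]  = 29
M = -2*H - 2*G - 2*F  [with H=10, G=-19, F=29]  = -40

-40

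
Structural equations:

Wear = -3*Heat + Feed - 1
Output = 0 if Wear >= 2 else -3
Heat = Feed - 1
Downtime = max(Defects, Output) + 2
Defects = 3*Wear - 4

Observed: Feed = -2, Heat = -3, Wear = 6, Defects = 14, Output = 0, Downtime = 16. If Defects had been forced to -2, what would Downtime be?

Under do(Defects=-2), the mechanism Defects = 3*Wear - 4 is discarded; Defects is fixed at -2.
Heat = Feed - 1  [with Feed=-2]  = -3
Wear = -3*Heat + Feed - 1  [with Heat=-3, Feed=-2]  = 6
Output = 0 if Wear >= 2 else -3  [with Wear=6]  = 0
Downtime = max(Defects, Output) + 2  [with Defects=-2, Output=0]  = 2

2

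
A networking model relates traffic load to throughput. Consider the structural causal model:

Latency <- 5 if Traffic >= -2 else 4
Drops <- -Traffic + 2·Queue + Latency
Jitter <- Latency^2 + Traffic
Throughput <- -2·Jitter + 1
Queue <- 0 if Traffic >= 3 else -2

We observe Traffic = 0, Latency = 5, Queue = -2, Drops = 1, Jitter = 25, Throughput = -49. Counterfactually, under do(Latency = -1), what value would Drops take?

-5

Under do(Latency=-1), the mechanism Latency <- 5 if Traffic >= -2 else 4 is discarded; Latency is fixed at -1.
Queue = 0 if Traffic >= 3 else -2  [with Traffic=0]  = -2
Drops = -Traffic + 2·Queue + Latency  [with Traffic=0, Queue=-2, Latency=-1]  = -5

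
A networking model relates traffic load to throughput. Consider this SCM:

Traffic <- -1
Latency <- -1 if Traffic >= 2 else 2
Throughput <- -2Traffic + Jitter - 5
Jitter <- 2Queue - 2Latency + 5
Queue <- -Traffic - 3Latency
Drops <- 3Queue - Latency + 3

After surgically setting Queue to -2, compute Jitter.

do(Queue=-2) replaces the equation Queue <- -Traffic - 3Latency with the constant Queue = -2.
Latency = -1 if Traffic >= 2 else 2  [with Traffic=-1]  = 2
Jitter = 2Queue - 2Latency + 5  [with Queue=-2, Latency=2]  = -3

-3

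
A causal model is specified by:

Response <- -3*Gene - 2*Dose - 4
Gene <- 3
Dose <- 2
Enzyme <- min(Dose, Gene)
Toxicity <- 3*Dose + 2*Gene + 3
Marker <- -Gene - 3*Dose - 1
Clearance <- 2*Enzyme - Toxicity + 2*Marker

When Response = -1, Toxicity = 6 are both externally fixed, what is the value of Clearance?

-22

Under do(Response = -1, Toxicity = 6), each intervened variable's structural equation is replaced by its fixed value.
Enzyme = min(Dose, Gene)  [with Dose=2, Gene=3]  = 2
Marker = -Gene - 3*Dose - 1  [with Gene=3, Dose=2]  = -10
Clearance = 2*Enzyme - Toxicity + 2*Marker  [with Enzyme=2, Toxicity=6, Marker=-10]  = -22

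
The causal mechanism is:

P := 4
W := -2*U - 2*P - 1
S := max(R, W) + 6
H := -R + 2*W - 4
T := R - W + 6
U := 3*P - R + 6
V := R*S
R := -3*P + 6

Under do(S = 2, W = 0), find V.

-12

Under do(S = 2, W = 0), each intervened variable's structural equation is replaced by its fixed value.
R = -3*P + 6  [with P=4]  = -6
V = R*S  [with R=-6, S=2]  = -12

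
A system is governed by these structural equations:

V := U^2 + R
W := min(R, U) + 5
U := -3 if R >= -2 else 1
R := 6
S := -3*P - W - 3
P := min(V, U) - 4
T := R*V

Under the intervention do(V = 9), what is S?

16

The intervention breaks the incoming arrows to V: V := U^2 + R no longer applies, and V = 9.
U = -3 if R >= -2 else 1  [with R=6]  = -3
W = min(R, U) + 5  [with R=6, U=-3]  = 2
P = min(V, U) - 4  [with V=9, U=-3]  = -7
S = -3*P - W - 3  [with P=-7, W=2]  = 16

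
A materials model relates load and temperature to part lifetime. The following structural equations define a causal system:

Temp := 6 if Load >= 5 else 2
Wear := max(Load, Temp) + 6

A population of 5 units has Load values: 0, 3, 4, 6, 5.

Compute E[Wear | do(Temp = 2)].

do(Temp=2) breaks Temp's dependence on Load. With Temp=2 fixed, Wear across the units is 8, 9, 10, 12, 11, mean 10.

10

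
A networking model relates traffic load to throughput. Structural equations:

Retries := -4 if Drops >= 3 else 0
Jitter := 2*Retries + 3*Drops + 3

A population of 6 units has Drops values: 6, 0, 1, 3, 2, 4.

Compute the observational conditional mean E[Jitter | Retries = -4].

8

Conditioning on Retries=-4 selects the 3 unit(s) with Drops ∈ {6, 3, 4}. Their Jitter values: 13, 4, 7. Mean = 8.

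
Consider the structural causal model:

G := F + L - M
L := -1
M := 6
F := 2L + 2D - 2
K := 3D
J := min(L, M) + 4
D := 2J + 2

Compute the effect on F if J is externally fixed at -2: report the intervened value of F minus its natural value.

do(J=-2) replaces the equation J := min(L, M) + 4 with the constant J = -2.
D = 2J + 2  [with J=-2]  = -2
F = 2L + 2D - 2  [with L=-1, D=-2]  = -8
Without intervention: J = min(L, M) + 4  [with L=-1, M=6]  = 3; D = 2J + 2  [with J=3]  = 8; F = 2L + 2D - 2  [with L=-1, D=8]  = 12.
Change = -8 − 12 = -20.

-20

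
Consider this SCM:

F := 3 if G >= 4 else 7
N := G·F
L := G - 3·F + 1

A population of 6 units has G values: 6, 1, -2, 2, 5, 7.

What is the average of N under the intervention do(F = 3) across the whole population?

Every unit gets F=3 under the intervention. N values become 18, 3, -6, 6, 15, 21; E[N|do(F=3)] = 9.5.

9.5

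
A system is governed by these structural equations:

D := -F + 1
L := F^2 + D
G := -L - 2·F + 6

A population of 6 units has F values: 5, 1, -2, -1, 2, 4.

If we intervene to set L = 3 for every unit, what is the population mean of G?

0

The intervention sets L=3 in all 6 units regardless of F. Recomputing G per unit gives -7, 1, 7, 5, -1, -5; average 0.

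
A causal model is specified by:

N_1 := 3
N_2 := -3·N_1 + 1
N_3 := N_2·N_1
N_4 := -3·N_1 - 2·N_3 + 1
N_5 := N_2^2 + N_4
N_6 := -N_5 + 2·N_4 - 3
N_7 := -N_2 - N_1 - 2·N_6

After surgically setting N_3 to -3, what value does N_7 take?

143

The intervention breaks the incoming arrows to N_3: N_3 := N_2·N_1 no longer applies, and N_3 = -3.
N_2 = -3·N_1 + 1  [with N_1=3]  = -8
N_4 = -3·N_1 - 2·N_3 + 1  [with N_1=3, N_3=-3]  = -2
N_5 = N_2^2 + N_4  [with N_2=-8, N_4=-2]  = 62
N_6 = -N_5 + 2·N_4 - 3  [with N_5=62, N_4=-2]  = -69
N_7 = -N_2 - N_1 - 2·N_6  [with N_2=-8, N_1=3, N_6=-69]  = 143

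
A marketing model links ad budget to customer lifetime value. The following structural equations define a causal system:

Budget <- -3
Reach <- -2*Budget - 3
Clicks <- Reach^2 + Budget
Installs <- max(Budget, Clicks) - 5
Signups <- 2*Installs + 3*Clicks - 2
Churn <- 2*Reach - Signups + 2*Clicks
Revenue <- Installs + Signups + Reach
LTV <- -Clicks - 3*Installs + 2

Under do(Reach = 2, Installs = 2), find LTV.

Setting Reach = 2, Installs = 2 by intervention discards those variables' equations.
Clicks = Reach^2 + Budget  [with Reach=2, Budget=-3]  = 1
LTV = -Clicks - 3*Installs + 2  [with Clicks=1, Installs=2]  = -5

-5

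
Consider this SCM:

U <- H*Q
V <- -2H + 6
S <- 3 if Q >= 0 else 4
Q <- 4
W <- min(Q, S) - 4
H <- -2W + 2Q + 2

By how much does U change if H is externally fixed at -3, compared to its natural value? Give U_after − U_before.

Intervening sets H = -3 and removes its equation (H <- -2W + 2Q + 2).
U = H*Q  [with H=-3, Q=4]  = -12
Without intervention: S = 3 if Q >= 0 else 4  [with Q=4]  = 3; W = min(Q, S) - 4  [with Q=4, S=3]  = -1; H = -2W + 2Q + 2  [with W=-1, Q=4]  = 12; U = H*Q  [with H=12, Q=4]  = 48.
Change = -12 − 48 = -60.

-60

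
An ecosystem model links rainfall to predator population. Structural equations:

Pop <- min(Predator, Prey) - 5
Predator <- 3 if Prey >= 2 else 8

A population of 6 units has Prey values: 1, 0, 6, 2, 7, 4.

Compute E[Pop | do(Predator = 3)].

The intervention sets Predator=3 in all 6 units regardless of Prey. Recomputing Pop per unit gives -4, -5, -2, -3, -2, -2; average -3.

-3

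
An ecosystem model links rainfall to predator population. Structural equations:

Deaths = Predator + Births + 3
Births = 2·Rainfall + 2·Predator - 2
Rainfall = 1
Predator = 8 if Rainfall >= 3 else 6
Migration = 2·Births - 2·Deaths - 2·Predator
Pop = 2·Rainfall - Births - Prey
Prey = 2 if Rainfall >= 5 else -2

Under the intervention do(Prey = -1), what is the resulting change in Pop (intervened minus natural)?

-1

Under do(Prey=-1), the mechanism Prey = 2 if Rainfall >= 5 else -2 is discarded; Prey is fixed at -1.
Predator = 8 if Rainfall >= 3 else 6  [with Rainfall=1]  = 6
Births = 2·Rainfall + 2·Predator - 2  [with Rainfall=1, Predator=6]  = 12
Pop = 2·Rainfall - Births - Prey  [with Rainfall=1, Births=12, Prey=-1]  = -9
Without intervention: Prey = 2 if Rainfall >= 5 else -2  [with Rainfall=1]  = -2; Predator = 8 if Rainfall >= 3 else 6  [with Rainfall=1]  = 6; Births = 2·Rainfall + 2·Predator - 2  [with Rainfall=1, Predator=6]  = 12; Pop = 2·Rainfall - Births - Prey  [with Rainfall=1, Births=12, Prey=-2]  = -8.
Change = -9 − (-8) = -1.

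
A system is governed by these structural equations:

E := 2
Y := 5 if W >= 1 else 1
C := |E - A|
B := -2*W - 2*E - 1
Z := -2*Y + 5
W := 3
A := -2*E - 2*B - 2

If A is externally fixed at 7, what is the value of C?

5

The intervention breaks the incoming arrows to A: A := -2*E - 2*B - 2 no longer applies, and A = 7.
C = |E - A|  [with E=2, A=7]  = 5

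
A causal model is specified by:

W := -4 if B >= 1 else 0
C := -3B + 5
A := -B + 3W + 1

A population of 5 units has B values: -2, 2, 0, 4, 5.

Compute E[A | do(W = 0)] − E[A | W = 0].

-2.8

Every unit gets W=0 under the intervention. A values become 3, -1, 1, -3, -4; E[A|do(W=0)] = -0.8.
Observing W=0 restricts to units where W's equation naturally yields 0: B ∈ {-2, 0}. In that subpopulation A = 3, 1, mean 2.
Difference = -0.8 − 2 = -2.8.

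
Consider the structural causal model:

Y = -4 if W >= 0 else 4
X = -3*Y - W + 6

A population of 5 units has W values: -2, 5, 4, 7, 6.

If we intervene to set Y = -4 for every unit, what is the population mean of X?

14

do(Y=-4) breaks Y's dependence on W. With Y=-4 fixed, X across the units is 20, 13, 14, 11, 12, mean 14.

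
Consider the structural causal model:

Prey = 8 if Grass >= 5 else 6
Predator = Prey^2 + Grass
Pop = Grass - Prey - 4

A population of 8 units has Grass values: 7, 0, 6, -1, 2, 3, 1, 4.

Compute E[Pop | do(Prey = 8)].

The intervention sets Prey=8 in all 8 units regardless of Grass. Recomputing Pop per unit gives -5, -12, -6, -13, -10, -9, -11, -8; average -9.25.

-9.25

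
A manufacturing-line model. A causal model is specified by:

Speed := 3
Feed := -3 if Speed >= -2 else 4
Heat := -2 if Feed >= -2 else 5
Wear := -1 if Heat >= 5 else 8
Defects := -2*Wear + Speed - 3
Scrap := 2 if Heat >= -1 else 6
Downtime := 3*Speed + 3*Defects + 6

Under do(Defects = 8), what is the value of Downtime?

Under do(Defects=8), the mechanism Defects := -2*Wear + Speed - 3 is discarded; Defects is fixed at 8.
Downtime = 3*Speed + 3*Defects + 6  [with Speed=3, Defects=8]  = 39

39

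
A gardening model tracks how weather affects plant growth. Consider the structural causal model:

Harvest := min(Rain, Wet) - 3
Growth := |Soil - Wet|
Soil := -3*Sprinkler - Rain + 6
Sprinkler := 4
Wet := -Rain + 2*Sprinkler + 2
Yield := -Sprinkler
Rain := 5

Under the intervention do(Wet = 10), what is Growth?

Intervening sets Wet = 10 and removes its equation (Wet := -Rain + 2*Sprinkler + 2).
Soil = -3*Sprinkler - Rain + 6  [with Sprinkler=4, Rain=5]  = -11
Growth = |Soil - Wet|  [with Soil=-11, Wet=10]  = 21

21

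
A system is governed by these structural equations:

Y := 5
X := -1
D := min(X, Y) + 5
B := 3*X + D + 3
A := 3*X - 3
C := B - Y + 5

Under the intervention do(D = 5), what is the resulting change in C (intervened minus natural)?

The intervention breaks the incoming arrows to D: D := min(X, Y) + 5 no longer applies, and D = 5.
B = 3*X + D + 3  [with X=-1, D=5]  = 5
C = B - Y + 5  [with B=5, Y=5]  = 5
Without intervention: D = min(X, Y) + 5  [with X=-1, Y=5]  = 4; B = 3*X + D + 3  [with X=-1, D=4]  = 4; C = B - Y + 5  [with B=4, Y=5]  = 4.
Change = 5 − 4 = 1.

1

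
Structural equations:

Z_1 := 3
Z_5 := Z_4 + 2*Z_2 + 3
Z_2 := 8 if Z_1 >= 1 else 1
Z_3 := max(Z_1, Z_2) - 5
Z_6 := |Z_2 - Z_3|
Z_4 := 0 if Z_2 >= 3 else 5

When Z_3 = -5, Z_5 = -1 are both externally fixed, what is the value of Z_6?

13

Setting Z_3 = -5, Z_5 = -1 by intervention discards those variables' equations.
Z_2 = 8 if Z_1 >= 1 else 1  [with Z_1=3]  = 8
Z_6 = |Z_2 - Z_3|  [with Z_2=8, Z_3=-5]  = 13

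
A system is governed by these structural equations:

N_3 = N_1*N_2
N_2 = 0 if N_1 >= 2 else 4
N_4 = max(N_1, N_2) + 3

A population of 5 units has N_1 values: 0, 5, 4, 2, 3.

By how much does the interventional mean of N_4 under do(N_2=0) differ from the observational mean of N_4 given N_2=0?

do(N_2=0) breaks N_2's dependence on N_1. With N_2=0 fixed, N_4 across the units is 3, 8, 7, 5, 6, mean 5.8.
Observing N_2=0 restricts to units where N_2's equation naturally yields 0: N_1 ∈ {5, 4, 2, 3}. In that subpopulation N_4 = 8, 7, 5, 6, mean 6.5.
Difference = 5.8 − 6.5 = -0.7.

-0.7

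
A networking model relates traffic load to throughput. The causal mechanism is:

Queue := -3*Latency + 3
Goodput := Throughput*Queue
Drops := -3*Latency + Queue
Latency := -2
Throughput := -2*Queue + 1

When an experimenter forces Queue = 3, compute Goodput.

do(Queue=3) replaces the equation Queue := -3*Latency + 3 with the constant Queue = 3.
Throughput = -2*Queue + 1  [with Queue=3]  = -5
Goodput = Throughput*Queue  [with Throughput=-5, Queue=3]  = -15

-15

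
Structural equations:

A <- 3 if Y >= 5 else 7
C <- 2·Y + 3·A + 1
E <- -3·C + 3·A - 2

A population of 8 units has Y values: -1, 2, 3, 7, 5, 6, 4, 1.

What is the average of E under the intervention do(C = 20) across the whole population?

-45.5

Every unit gets C=20 under the intervention. E values become -41, -41, -41, -53, -53, -53, -41, -41; E[E|do(C=20)] = -45.5.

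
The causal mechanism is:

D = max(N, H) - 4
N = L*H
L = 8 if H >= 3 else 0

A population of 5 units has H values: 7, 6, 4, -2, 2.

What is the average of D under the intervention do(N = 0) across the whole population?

The intervention sets N=0 in all 5 units regardless of H. Recomputing D per unit gives 3, 2, 0, -4, -2; average -0.2.

-0.2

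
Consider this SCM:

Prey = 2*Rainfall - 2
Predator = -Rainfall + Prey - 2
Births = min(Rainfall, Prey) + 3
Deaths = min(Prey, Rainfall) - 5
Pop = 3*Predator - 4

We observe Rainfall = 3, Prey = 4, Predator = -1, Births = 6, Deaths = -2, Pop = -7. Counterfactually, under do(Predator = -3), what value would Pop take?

-13

The intervention breaks the incoming arrows to Predator: Predator = -Rainfall + Prey - 2 no longer applies, and Predator = -3.
Pop = 3*Predator - 4  [with Predator=-3]  = -13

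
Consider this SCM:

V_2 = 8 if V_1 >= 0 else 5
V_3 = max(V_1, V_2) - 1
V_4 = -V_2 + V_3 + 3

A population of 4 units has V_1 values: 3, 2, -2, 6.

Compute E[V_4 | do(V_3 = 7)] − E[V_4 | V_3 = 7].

Under do(V_3=7), V_3's equation is replaced by V_3=7 for every unit. Per-unit V_4: 2, 2, 5, 2. Mean = 2.75.
Conditioning on V_3=7 selects the 3 unit(s) with V_1 ∈ {3, 2, 6}. Their V_4 values: 2, 2, 2. Mean = 2.
Difference = 2.75 − 2 = 0.75.

0.75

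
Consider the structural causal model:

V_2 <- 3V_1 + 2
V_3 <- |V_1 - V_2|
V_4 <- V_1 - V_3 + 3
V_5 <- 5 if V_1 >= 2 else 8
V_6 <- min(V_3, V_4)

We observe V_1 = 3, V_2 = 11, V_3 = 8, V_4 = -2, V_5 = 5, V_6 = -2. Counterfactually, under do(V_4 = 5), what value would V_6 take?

5

Under do(V_4=5), the mechanism V_4 <- V_1 - V_3 + 3 is discarded; V_4 is fixed at 5.
V_2 = 3V_1 + 2  [with V_1=3]  = 11
V_3 = |V_1 - V_2|  [with V_1=3, V_2=11]  = 8
V_6 = min(V_3, V_4)  [with V_3=8, V_4=5]  = 5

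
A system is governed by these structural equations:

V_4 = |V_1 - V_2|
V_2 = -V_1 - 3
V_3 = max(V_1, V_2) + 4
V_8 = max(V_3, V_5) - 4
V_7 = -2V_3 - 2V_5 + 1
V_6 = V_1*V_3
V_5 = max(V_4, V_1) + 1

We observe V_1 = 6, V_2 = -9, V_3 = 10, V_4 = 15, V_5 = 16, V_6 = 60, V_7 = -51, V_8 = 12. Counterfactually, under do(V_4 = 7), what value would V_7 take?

The intervention breaks the incoming arrows to V_4: V_4 = |V_1 - V_2| no longer applies, and V_4 = 7.
V_2 = -V_1 - 3  [with V_1=6]  = -9
V_3 = max(V_1, V_2) + 4  [with V_1=6, V_2=-9]  = 10
V_5 = max(V_4, V_1) + 1  [with V_4=7, V_1=6]  = 8
V_7 = -2V_3 - 2V_5 + 1  [with V_3=10, V_5=8]  = -35

-35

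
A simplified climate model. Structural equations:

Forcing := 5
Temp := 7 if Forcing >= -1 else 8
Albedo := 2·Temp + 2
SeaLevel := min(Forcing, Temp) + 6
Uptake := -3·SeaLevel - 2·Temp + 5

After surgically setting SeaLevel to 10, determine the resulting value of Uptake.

-39

Intervening sets SeaLevel = 10 and removes its equation (SeaLevel := min(Forcing, Temp) + 6).
Temp = 7 if Forcing >= -1 else 8  [with Forcing=5]  = 7
Uptake = -3·SeaLevel - 2·Temp + 5  [with SeaLevel=10, Temp=7]  = -39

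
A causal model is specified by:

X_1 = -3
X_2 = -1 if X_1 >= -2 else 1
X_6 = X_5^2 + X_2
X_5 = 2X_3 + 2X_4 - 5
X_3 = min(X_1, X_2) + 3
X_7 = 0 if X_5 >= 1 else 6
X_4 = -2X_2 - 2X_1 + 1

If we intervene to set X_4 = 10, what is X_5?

Intervening sets X_4 = 10 and removes its equation (X_4 = -2X_2 - 2X_1 + 1).
X_2 = -1 if X_1 >= -2 else 1  [with X_1=-3]  = 1
X_3 = min(X_1, X_2) + 3  [with X_1=-3, X_2=1]  = 0
X_5 = 2X_3 + 2X_4 - 5  [with X_3=0, X_4=10]  = 15

15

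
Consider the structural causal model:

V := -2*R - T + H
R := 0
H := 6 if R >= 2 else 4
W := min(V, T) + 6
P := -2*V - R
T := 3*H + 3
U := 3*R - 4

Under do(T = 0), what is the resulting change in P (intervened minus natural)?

-30

The intervention breaks the incoming arrows to T: T := 3*H + 3 no longer applies, and T = 0.
H = 6 if R >= 2 else 4  [with R=0]  = 4
V = -2*R - T + H  [with R=0, T=0, H=4]  = 4
P = -2*V - R  [with V=4, R=0]  = -8
Without intervention: H = 6 if R >= 2 else 4  [with R=0]  = 4; T = 3*H + 3  [with H=4]  = 15; V = -2*R - T + H  [with R=0, T=15, H=4]  = -11; P = -2*V - R  [with V=-11, R=0]  = 22.
Change = -8 − 22 = -30.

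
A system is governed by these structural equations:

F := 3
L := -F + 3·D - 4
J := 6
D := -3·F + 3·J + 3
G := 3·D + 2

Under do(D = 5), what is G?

17

The intervention breaks the incoming arrows to D: D := -3·F + 3·J + 3 no longer applies, and D = 5.
G = 3·D + 2  [with D=5]  = 17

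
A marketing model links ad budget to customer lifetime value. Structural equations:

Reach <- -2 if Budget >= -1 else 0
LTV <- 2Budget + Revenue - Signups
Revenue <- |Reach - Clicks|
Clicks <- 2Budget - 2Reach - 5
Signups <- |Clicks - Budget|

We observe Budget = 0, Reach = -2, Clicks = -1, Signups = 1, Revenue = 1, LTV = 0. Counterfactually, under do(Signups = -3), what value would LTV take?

Under do(Signups=-3), the mechanism Signups <- |Clicks - Budget| is discarded; Signups is fixed at -3.
Reach = -2 if Budget >= -1 else 0  [with Budget=0]  = -2
Clicks = 2Budget - 2Reach - 5  [with Budget=0, Reach=-2]  = -1
Revenue = |Reach - Clicks|  [with Reach=-2, Clicks=-1]  = 1
LTV = 2Budget + Revenue - Signups  [with Budget=0, Revenue=1, Signups=-3]  = 4

4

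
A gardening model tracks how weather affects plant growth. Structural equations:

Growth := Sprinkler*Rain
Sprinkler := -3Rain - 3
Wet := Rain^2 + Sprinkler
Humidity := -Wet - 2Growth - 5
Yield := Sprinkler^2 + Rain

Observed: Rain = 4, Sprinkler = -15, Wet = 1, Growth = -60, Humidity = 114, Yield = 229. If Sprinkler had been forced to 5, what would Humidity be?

do(Sprinkler=5) replaces the equation Sprinkler := -3Rain - 3 with the constant Sprinkler = 5.
Wet = Rain^2 + Sprinkler  [with Rain=4, Sprinkler=5]  = 21
Growth = Sprinkler*Rain  [with Sprinkler=5, Rain=4]  = 20
Humidity = -Wet - 2Growth - 5  [with Wet=21, Growth=20]  = -66

-66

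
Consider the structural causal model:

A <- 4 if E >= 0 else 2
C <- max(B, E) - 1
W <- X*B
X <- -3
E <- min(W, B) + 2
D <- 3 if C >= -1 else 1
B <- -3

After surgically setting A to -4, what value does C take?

-2

The intervention breaks the incoming arrows to A: A <- 4 if E >= 0 else 2 no longer applies, and A = -4.
C is not downstream of the intervention, so its value is determined by the original equations.
W = X*B  [with X=-3, B=-3]  = 9
E = min(W, B) + 2  [with W=9, B=-3]  = -1
C = max(B, E) - 1  [with B=-3, E=-1]  = -2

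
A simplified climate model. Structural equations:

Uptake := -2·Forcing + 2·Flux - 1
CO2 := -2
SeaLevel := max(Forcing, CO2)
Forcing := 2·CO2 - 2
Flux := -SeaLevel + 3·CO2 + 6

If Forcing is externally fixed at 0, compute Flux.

0

Under do(Forcing=0), the mechanism Forcing := 2·CO2 - 2 is discarded; Forcing is fixed at 0.
SeaLevel = max(Forcing, CO2)  [with Forcing=0, CO2=-2]  = 0
Flux = -SeaLevel + 3·CO2 + 6  [with SeaLevel=0, CO2=-2]  = 0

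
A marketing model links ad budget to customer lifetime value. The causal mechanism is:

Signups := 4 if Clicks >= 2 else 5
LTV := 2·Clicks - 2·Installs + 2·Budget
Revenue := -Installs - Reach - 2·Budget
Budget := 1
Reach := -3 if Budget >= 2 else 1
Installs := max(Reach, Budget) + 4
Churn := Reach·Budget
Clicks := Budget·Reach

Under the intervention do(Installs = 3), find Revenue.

-6

The intervention breaks the incoming arrows to Installs: Installs := max(Reach, Budget) + 4 no longer applies, and Installs = 3.
Reach = -3 if Budget >= 2 else 1  [with Budget=1]  = 1
Revenue = -Installs - Reach - 2·Budget  [with Installs=3, Reach=1, Budget=1]  = -6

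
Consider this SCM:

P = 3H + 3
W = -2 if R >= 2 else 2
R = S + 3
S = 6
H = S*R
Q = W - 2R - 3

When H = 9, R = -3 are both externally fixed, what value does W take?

2

The joint intervention fixes H = 9, R = -3, removing each variable's own equation.
W = -2 if R >= 2 else 2  [with R=-3]  = 2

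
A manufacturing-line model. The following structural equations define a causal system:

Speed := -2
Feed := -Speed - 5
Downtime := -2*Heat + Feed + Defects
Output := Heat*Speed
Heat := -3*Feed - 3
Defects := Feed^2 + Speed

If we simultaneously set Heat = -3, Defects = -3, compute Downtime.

0

Setting Heat = -3, Defects = -3 by intervention discards those variables' equations.
Feed = -Speed - 5  [with Speed=-2]  = -3
Downtime = -2*Heat + Feed + Defects  [with Heat=-3, Feed=-3, Defects=-3]  = 0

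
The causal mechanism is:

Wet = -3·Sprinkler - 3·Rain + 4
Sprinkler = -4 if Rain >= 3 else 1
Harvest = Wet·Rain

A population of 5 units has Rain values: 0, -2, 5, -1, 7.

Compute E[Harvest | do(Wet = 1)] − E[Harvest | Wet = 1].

-0.7

do(Wet=1) breaks Wet's dependence on Rain. With Wet=1 fixed, Harvest across the units is 0, -2, 5, -1, 7, mean 1.8.
Conditioning on Wet=1 selects the 2 unit(s) with Rain ∈ {0, 5}. Their Harvest values: 0, 5. Mean = 2.5.
Difference = 1.8 − 2.5 = -0.7.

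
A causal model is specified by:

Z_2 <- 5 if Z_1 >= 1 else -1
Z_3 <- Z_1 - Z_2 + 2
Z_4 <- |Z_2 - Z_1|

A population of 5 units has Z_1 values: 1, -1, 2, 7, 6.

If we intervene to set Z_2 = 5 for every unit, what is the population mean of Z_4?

Under do(Z_2=5), Z_2's equation is replaced by Z_2=5 for every unit. Per-unit Z_4: 4, 6, 3, 2, 1. Mean = 3.2.

3.2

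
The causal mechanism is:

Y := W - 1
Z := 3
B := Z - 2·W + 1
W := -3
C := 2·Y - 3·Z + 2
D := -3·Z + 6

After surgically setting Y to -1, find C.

-9

Under do(Y=-1), the mechanism Y := W - 1 is discarded; Y is fixed at -1.
C = 2·Y - 3·Z + 2  [with Y=-1, Z=3]  = -9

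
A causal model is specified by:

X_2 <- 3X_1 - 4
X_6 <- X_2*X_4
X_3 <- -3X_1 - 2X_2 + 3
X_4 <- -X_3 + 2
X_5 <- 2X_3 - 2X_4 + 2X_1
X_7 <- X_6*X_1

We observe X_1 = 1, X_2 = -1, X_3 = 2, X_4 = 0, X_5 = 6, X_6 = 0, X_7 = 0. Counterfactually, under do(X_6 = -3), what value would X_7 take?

-3

Intervening sets X_6 = -3 and removes its equation (X_6 <- X_2*X_4).
X_7 = X_6*X_1  [with X_6=-3, X_1=1]  = -3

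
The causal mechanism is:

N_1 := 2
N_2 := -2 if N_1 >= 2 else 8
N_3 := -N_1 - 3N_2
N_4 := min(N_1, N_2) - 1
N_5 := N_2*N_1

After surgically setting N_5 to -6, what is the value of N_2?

Under do(N_5=-6), the mechanism N_5 := N_2*N_1 is discarded; N_5 is fixed at -6.
No directed path runs from N_5 to N_2, so N_2 keeps its natural value.
N_2 = -2 if N_1 >= 2 else 8  [with N_1=2]  = -2

-2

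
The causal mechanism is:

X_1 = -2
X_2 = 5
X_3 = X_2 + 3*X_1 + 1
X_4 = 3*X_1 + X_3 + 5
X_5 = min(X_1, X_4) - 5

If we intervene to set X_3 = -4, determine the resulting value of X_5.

-10

do(X_3=-4) replaces the equation X_3 = X_2 + 3*X_1 + 1 with the constant X_3 = -4.
X_4 = 3*X_1 + X_3 + 5  [with X_1=-2, X_3=-4]  = -5
X_5 = min(X_1, X_4) - 5  [with X_1=-2, X_4=-5]  = -10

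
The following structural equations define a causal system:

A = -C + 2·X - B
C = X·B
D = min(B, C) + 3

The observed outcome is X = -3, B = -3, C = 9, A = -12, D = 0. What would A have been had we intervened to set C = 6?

-9

The intervention breaks the incoming arrows to C: C = X·B no longer applies, and C = 6.
A = -C + 2·X - B  [with C=6, X=-3, B=-3]  = -9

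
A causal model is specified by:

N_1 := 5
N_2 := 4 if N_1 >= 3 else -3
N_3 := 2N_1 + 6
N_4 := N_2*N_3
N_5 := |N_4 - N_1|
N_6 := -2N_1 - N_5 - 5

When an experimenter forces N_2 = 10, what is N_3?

The intervention breaks the incoming arrows to N_2: N_2 := 4 if N_1 >= 3 else -3 no longer applies, and N_2 = 10.
Since N_3 is not a descendant of the intervened variable, it is unaffected.
N_3 = 2N_1 + 6  [with N_1=5]  = 16

16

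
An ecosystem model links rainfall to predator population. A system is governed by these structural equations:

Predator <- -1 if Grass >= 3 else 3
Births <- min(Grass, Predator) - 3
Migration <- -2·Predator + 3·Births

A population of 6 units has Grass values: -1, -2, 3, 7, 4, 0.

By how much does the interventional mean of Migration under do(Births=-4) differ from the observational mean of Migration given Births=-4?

Every unit gets Births=-4 under the intervention. Migration values become -18, -18, -10, -10, -10, -18; E[Migration|do(Births=-4)] = -14.
E[Migration|Births=-4] averages over only the 4 units with Births=-4 (Grass = -1, 3, 7, 4): Migration = -18, -10, -10, -10, mean -12.
Difference = -14 − (-12) = -2.

-2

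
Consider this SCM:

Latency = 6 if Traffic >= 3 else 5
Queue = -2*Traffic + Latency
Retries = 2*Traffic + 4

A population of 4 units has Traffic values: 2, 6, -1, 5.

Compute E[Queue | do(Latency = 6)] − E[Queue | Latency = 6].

5

do(Latency=6) breaks Latency's dependence on Traffic. With Latency=6 fixed, Queue across the units is 2, -6, 8, -4, mean 0.
Observing Latency=6 restricts to units where Latency's equation naturally yields 6: Traffic ∈ {6, 5}. In that subpopulation Queue = -6, -4, mean -5.
Difference = 0 − (-5) = 5.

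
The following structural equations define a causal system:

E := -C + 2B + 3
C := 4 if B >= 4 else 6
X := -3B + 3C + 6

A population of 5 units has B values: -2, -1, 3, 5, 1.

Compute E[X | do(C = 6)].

20.4

do(C=6) breaks C's dependence on B. With C=6 fixed, X across the units is 30, 27, 15, 9, 21, mean 20.4.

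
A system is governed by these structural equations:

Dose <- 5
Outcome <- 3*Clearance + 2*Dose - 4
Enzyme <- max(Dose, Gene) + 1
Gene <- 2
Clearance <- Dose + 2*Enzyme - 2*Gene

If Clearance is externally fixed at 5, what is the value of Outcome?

Intervening sets Clearance = 5 and removes its equation (Clearance <- Dose + 2*Enzyme - 2*Gene).
Outcome = 3*Clearance + 2*Dose - 4  [with Clearance=5, Dose=5]  = 21

21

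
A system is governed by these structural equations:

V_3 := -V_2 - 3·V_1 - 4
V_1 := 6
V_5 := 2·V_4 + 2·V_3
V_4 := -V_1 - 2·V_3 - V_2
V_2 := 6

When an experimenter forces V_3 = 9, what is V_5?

do(V_3=9) replaces the equation V_3 := -V_2 - 3·V_1 - 4 with the constant V_3 = 9.
V_4 = -V_1 - 2·V_3 - V_2  [with V_1=6, V_3=9, V_2=6]  = -30
V_5 = 2·V_4 + 2·V_3  [with V_4=-30, V_3=9]  = -42

-42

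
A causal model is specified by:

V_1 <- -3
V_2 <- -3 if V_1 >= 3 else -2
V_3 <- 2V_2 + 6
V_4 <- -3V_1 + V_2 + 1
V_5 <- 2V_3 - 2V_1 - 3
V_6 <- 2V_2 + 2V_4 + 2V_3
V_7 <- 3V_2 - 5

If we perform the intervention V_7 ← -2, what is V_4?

Under do(V_7=-2), the mechanism V_7 <- 3V_2 - 5 is discarded; V_7 is fixed at -2.
Since V_4 is not a descendant of the intervened variable, it is unaffected.
V_2 = -3 if V_1 >= 3 else -2  [with V_1=-3]  = -2
V_4 = -3V_1 + V_2 + 1  [with V_1=-3, V_2=-2]  = 8

8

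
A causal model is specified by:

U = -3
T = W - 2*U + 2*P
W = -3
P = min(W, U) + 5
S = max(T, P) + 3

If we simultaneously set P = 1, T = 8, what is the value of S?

Setting P = 1, T = 8 by intervention discards those variables' equations.
S = max(T, P) + 3  [with T=8, P=1]  = 11

11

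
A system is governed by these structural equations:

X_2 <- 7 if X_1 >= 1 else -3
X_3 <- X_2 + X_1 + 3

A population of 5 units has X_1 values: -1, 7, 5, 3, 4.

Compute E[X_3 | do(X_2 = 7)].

The intervention sets X_2=7 in all 5 units regardless of X_1. Recomputing X_3 per unit gives 9, 17, 15, 13, 14; average 13.6.

13.6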